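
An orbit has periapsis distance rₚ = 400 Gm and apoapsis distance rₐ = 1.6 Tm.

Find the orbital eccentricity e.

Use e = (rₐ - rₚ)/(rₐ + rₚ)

Convert to SI: rₚ = 400 Gm = 4e+11 m; rₐ = 1.6 Tm = 1.6e+12 m.
e = (rₐ − rₚ) / (rₐ + rₚ).
e = (1.6e+12 − 4e+11) / (1.6e+12 + 4e+11) = 1.2e+12 / 2e+12 ≈ 0.6.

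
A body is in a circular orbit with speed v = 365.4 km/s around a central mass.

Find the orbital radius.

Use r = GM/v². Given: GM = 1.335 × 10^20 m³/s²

Convert to SI: v = 365.4 km/s = 365400 m/s.
For a circular orbit, v² = GM / r, so r = GM / v².
r = 1.335e+20 / (365400)² m ≈ 9.999e+08 m = 999.9 Mm.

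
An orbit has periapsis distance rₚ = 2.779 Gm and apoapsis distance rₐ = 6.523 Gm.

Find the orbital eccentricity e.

Convert to SI: rₚ = 2.779 Gm = 2.779e+09 m; rₐ = 6.523 Gm = 6.523e+09 m.
e = (rₐ − rₚ) / (rₐ + rₚ).
e = (6.523e+09 − 2.779e+09) / (6.523e+09 + 2.779e+09) = 3.744e+09 / 9.302e+09 ≈ 0.4025.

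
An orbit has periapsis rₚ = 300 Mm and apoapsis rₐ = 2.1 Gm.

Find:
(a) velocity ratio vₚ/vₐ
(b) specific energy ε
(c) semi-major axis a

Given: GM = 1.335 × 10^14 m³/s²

Convert to SI: rₚ = 300 Mm = 3e+08 m; rₐ = 2.1 Gm = 2.1e+09 m.
(a) Conservation of angular momentum (rₚvₚ = rₐvₐ) gives vₚ/vₐ = rₐ/rₚ = 2.1e+09/3e+08 ≈ 7
(b) With a = (rₚ + rₐ)/2 = 1.2e+09 m, ε = −GM/(2a) = −1.335e+14/(2 · 1.2e+09) J/kg ≈ -5.562e+04 J/kg
(c) a = (rₚ + rₐ)/2 = (3e+08 + 2.1e+09)/2 ≈ 1.2e+09 m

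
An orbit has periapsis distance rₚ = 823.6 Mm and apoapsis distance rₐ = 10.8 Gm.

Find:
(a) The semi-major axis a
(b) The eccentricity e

Convert to SI: rₚ = 823.6 Mm = 8.236e+08 m; rₐ = 10.8 Gm = 1.08e+10 m.
(a) a = (rₚ + rₐ) / 2 = (8.236e+08 + 1.08e+10) / 2 ≈ 5.812e+09 m = 5.812 Gm.
(b) e = (rₐ − rₚ) / (rₐ + rₚ) = (1.08e+10 − 8.236e+08) / (1.08e+10 + 8.236e+08) ≈ 0.8583.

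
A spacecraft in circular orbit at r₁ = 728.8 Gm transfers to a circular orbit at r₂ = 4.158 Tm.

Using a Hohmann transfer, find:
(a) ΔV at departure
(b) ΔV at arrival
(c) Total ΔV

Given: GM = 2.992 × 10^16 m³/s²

Convert to SI: r₁ = 728.8 Gm = 7.288e+11 m; r₂ = 4.158 Tm = 4.158e+12 m.
Transfer semi-major axis: a_t = (r₁ + r₂)/2 = (7.288e+11 + 4.158e+12)/2 = 2.4434e+12 m.
Circular speeds: v₁ = √(GM/r₁) = 202.617 m/s, v₂ = √(GM/r₂) = 84.8279 m/s.
Transfer speeds (vis-viva v² = GM(2/r − 1/a_t)): v₁ᵗ = 264.315 m/s, v₂ᵗ = 46.3282 m/s.
(a) ΔV₁ = |v₁ᵗ − v₁| ≈ 61.7 m/s = 61.7 m/s.
(b) ΔV₂ = |v₂ − v₂ᵗ| ≈ 38.5 m/s = 38.5 m/s.
(c) ΔV_total = ΔV₁ + ΔV₂ ≈ 100.2 m/s = 100.2 m/s.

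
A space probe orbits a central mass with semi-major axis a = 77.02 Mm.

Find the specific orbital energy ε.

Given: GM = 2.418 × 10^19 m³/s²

Convert to SI: a = 77.02 Mm = 7.702e+07 m.
ε = −GM / (2a).
ε = −2.418e+19 / (2 · 7.702e+07) J/kg ≈ -1.57e+11 J/kg = -157 GJ/kg.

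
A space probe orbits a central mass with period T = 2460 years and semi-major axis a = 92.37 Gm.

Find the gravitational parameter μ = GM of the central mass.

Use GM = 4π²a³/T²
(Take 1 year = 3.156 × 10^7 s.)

Convert to SI: T = 2460 years = 7.76376e+10 s; a = 92.37 Gm = 9.237e+10 m.
GM = 4π² · a³ / T².
GM = 4π² · (9.237e+10)³ / (7.76376e+10)² m³/s² ≈ 5.162e+12 m³/s² = 5.162 × 10^12 m³/s².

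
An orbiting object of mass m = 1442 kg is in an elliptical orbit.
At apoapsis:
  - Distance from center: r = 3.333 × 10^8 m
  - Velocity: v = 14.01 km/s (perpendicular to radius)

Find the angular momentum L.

Convert to SI: v = 14.01 km/s = 14010 m/s.
Since v is perpendicular to r, L = m · v · r.
L = 1442 · 14010 · 3.333e+08 kg·m²/s ≈ 6.733e+15 kg·m²/s.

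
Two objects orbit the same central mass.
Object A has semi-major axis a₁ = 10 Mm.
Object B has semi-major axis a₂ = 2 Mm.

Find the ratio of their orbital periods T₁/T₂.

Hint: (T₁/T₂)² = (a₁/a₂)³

Convert to SI: a₁ = 10 Mm = 1e+07 m; a₂ = 2 Mm = 2e+06 m.
From Kepler's third law, (T₁/T₂)² = (a₁/a₂)³, so T₁/T₂ = (a₁/a₂)^(3/2).
a₁/a₂ = 1e+07 / 2e+06 = 5.
T₁/T₂ = (5)^(3/2) ≈ 11.18.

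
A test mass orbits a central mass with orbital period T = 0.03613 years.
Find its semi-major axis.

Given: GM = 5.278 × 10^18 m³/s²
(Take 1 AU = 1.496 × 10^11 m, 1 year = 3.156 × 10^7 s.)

Convert to SI: T = 0.03613 years = 1.14026e+06 s.
Invert Kepler's third law: a = (GM · T² / (4π²))^(1/3).
Substituting T = 1.14026e+06 s and GM = 5.278e+18 m³/s²:
a = (5.278e+18 · (1.14026e+06)² / (4π²))^(1/3) m
a ≈ 5.581e+09 m = 0.03731 AU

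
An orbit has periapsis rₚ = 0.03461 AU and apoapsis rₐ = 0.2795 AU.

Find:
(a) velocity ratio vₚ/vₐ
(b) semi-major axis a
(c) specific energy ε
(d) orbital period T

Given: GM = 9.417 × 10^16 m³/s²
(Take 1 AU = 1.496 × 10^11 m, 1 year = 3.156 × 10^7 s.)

Convert to SI: rₚ = 0.03461 AU = 5.17766e+09 m; rₐ = 0.2795 AU = 4.18132e+10 m.
(a) Conservation of angular momentum (rₚvₚ = rₐvₐ) gives vₚ/vₐ = rₐ/rₚ = 4.18132e+10/5.17766e+09 ≈ 8.076
(b) a = (rₚ + rₐ)/2 = (5.17766e+09 + 4.18132e+10)/2 ≈ 2.35e+10 m
(c) With a = (rₚ + rₐ)/2 = 2.34954e+10 m, ε = −GM/(2a) = −9.417e+16/(2 · 2.34954e+10) J/kg ≈ -2.004e+06 J/kg
(d) With a = (rₚ + rₐ)/2 = 2.34954e+10 m, T = 2π √(a³/GM) = 2π √((2.34954e+10)³/9.417e+16) s ≈ 7.374e+07 s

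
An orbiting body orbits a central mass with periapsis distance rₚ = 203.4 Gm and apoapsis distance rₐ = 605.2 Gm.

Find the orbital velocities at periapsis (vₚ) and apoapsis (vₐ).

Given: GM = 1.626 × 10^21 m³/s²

Convert to SI: rₚ = 203.4 Gm = 2.034e+11 m; rₐ = 605.2 Gm = 6.052e+11 m.
Use the vis-viva equation v² = GM(2/r − 1/a) with a = (rₚ + rₐ)/2 = (2.034e+11 + 6.052e+11)/2 = 4.043e+11 m.
vₚ = √(GM · (2/rₚ − 1/a)) = √(1.626e+21 · (2/2.034e+11 − 1/4.043e+11)) m/s ≈ 1.094e+05 m/s = 109.4 km/s.
vₐ = √(GM · (2/rₐ − 1/a)) = √(1.626e+21 · (2/6.052e+11 − 1/4.043e+11)) m/s ≈ 3.676e+04 m/s = 36.76 km/s.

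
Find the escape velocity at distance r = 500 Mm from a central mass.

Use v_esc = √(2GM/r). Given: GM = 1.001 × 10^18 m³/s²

Convert to SI: r = 500 Mm = 5e+08 m.
Escape velocity comes from setting total energy to zero: ½v² − GM/r = 0 ⇒ v_esc = √(2GM / r).
v_esc = √(2 · 1.001e+18 / 5e+08) m/s ≈ 6.328e+04 m/s = 63.28 km/s.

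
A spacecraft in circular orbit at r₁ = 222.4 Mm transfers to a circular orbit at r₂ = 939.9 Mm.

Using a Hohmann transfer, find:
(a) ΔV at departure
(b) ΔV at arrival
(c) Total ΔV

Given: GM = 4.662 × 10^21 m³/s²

Convert to SI: r₁ = 222.4 Mm = 2.224e+08 m; r₂ = 939.9 Mm = 9.399e+08 m.
Transfer semi-major axis: a_t = (r₁ + r₂)/2 = (2.224e+08 + 9.399e+08)/2 = 5.8115e+08 m.
Circular speeds: v₁ = √(GM/r₁) = 4.57845e+06 m/s, v₂ = √(GM/r₂) = 2.22713e+06 m/s.
Transfer speeds (vis-viva v² = GM(2/r − 1/a_t)): v₁ᵗ = 5.82258e+06 m/s, v₂ᵗ = 1.37774e+06 m/s.
(a) ΔV₁ = |v₁ᵗ − v₁| ≈ 1.244e+06 m/s = 1244 km/s.
(b) ΔV₂ = |v₂ − v₂ᵗ| ≈ 8.494e+05 m/s = 849.4 km/s.
(c) ΔV_total = ΔV₁ + ΔV₂ ≈ 2.094e+06 m/s = 2094 km/s.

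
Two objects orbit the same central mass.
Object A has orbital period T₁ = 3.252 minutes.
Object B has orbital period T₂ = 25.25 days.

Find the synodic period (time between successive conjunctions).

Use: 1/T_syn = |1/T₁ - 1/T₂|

Convert to SI: T₁ = 3.252 minutes = 195.12 s; T₂ = 25.25 days = 2.1816e+06 s.
T_syn = |T₁ · T₂ / (T₁ − T₂)|.
T_syn = |195.12 · 2.1816e+06 / (195.12 − 2.1816e+06)| s ≈ 195.1 s = 3.252 minutes.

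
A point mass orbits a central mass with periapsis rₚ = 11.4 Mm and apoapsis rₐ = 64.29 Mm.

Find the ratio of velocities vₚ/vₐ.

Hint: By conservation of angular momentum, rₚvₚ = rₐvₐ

Convert to SI: rₚ = 11.4 Mm = 1.14e+07 m; rₐ = 64.29 Mm = 6.429e+07 m.
Conservation of angular momentum gives rₚvₚ = rₐvₐ, so vₚ/vₐ = rₐ/rₚ.
vₚ/vₐ = 6.429e+07 / 1.14e+07 ≈ 5.639.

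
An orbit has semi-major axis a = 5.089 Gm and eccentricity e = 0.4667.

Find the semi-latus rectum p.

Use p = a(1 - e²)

Convert to SI: a = 5.089 Gm = 5.089e+09 m.
p = a (1 − e²).
p = 5.089e+09 · (1 − (0.4667)²) = 5.089e+09 · 0.782191 ≈ 3.981e+09 m = 3.981 Gm.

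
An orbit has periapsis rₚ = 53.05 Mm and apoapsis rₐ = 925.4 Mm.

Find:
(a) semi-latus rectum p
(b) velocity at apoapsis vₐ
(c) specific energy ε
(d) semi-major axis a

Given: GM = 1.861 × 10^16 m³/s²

Convert to SI: rₚ = 53.05 Mm = 5.305e+07 m; rₐ = 925.4 Mm = 9.254e+08 m.
(a) From a = (rₚ + rₐ)/2 = 4.89225e+08 m and e = (rₐ − rₚ)/(rₐ + rₚ) = 0.891563, p = a(1 − e²) = 4.89225e+08 · (1 − (0.891563)²) ≈ 1.003e+08 m
(b) With a = (rₚ + rₐ)/2 = 4.89225e+08 m, vₐ = √(GM (2/rₐ − 1/a)) = √(1.861e+16 · (2/9.254e+08 − 1/4.89225e+08)) m/s ≈ 1477 m/s
(c) With a = (rₚ + rₐ)/2 = 4.89225e+08 m, ε = −GM/(2a) = −1.861e+16/(2 · 4.89225e+08) J/kg ≈ -1.902e+07 J/kg
(d) a = (rₚ + rₐ)/2 = (5.305e+07 + 9.254e+08)/2 ≈ 4.892e+08 m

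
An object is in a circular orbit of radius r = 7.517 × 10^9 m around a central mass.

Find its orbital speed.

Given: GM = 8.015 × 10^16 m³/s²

For a circular orbit, gravity supplies the centripetal force, so v = √(GM / r).
v = √(8.015e+16 / 7.517e+09) m/s ≈ 3265 m/s = 3.265 km/s.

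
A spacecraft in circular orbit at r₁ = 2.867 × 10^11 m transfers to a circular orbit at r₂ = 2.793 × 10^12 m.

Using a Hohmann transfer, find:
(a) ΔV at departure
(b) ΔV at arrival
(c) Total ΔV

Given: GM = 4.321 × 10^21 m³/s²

Transfer semi-major axis: a_t = (r₁ + r₂)/2 = (2.867e+11 + 2.793e+12)/2 = 1.53985e+12 m.
Circular speeds: v₁ = √(GM/r₁) = 122766 m/s, v₂ = √(GM/r₂) = 39333 m/s.
Transfer speeds (vis-viva v² = GM(2/r − 1/a_t)): v₁ᵗ = 165339 m/s, v₂ᵗ = 16971.9 m/s.
(a) ΔV₁ = |v₁ᵗ − v₁| ≈ 4.257e+04 m/s = 42.57 km/s.
(b) ΔV₂ = |v₂ − v₂ᵗ| ≈ 2.236e+04 m/s = 22.36 km/s.
(c) ΔV_total = ΔV₁ + ΔV₂ ≈ 6.493e+04 m/s = 64.93 km/s.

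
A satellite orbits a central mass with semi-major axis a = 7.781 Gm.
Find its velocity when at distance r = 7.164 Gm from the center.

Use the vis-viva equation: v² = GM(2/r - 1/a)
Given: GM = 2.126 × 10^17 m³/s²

Convert to SI: a = 7.781 Gm = 7.781e+09 m; r = 7.164 Gm = 7.164e+09 m.
Vis-viva: v = √(GM · (2/r − 1/a)).
2/r − 1/a = 2/7.164e+09 − 1/7.781e+09 = 1.50655e-10 m⁻¹.
v = √(2.126e+17 · 1.50655e-10) m/s ≈ 5659 m/s = 5.659 km/s.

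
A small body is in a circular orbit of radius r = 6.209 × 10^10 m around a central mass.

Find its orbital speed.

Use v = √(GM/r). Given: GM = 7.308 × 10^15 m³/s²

For a circular orbit, gravity supplies the centripetal force, so v = √(GM / r).
v = √(7.308e+15 / 6.209e+10) m/s ≈ 343.1 m/s = 343.1 m/s.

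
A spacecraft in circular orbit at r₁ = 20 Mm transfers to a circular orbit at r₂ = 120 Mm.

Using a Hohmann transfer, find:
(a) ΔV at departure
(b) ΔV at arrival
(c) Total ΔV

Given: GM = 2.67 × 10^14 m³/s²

Convert to SI: r₁ = 20 Mm = 2e+07 m; r₂ = 120 Mm = 1.2e+08 m.
Transfer semi-major axis: a_t = (r₁ + r₂)/2 = (2e+07 + 1.2e+08)/2 = 7e+07 m.
Circular speeds: v₁ = √(GM/r₁) = 3653.77 m/s, v₂ = √(GM/r₂) = 1491.64 m/s.
Transfer speeds (vis-viva v² = GM(2/r − 1/a_t)): v₁ᵗ = 4783.9 m/s, v₂ᵗ = 797.317 m/s.
(a) ΔV₁ = |v₁ᵗ − v₁| ≈ 1130 m/s = 1.13 km/s.
(b) ΔV₂ = |v₂ − v₂ᵗ| ≈ 694.3 m/s = 694.3 m/s.
(c) ΔV_total = ΔV₁ + ΔV₂ ≈ 1824 m/s = 1.824 km/s.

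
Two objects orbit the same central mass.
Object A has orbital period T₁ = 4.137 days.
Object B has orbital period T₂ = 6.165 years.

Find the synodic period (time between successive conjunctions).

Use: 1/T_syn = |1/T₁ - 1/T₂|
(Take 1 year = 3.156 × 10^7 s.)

Convert to SI: T₁ = 4.137 days = 357437 s; T₂ = 6.165 years = 1.94567e+08 s.
T_syn = |T₁ · T₂ / (T₁ − T₂)|.
T_syn = |357437 · 1.94567e+08 / (357437 − 1.94567e+08)| s ≈ 3.581e+05 s = 4.145 days.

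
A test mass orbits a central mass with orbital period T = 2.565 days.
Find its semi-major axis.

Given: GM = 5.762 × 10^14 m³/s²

Convert to SI: T = 2.565 days = 221616 s.
Invert Kepler's third law: a = (GM · T² / (4π²))^(1/3).
Substituting T = 221616 s and GM = 5.762e+14 m³/s²:
a = (5.762e+14 · (221616)² / (4π²))^(1/3) m
a ≈ 8.95e+07 m = 8.95 × 10^7 m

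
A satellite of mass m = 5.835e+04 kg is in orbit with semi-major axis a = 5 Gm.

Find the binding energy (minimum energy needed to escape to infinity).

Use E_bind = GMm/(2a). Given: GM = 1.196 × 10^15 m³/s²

Convert to SI: a = 5 Gm = 5e+09 m.
Total orbital energy is E = −GMm/(2a); binding energy is E_bind = −E = GMm/(2a).
E_bind = 1.196e+15 · 5.835e+04 / (2 · 5e+09) J ≈ 6.979e+09 J = 6.979 GJ.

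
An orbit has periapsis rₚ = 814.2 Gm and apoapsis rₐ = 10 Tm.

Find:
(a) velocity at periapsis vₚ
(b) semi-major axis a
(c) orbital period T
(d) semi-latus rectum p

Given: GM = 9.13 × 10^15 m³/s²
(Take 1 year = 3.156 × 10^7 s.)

Convert to SI: rₚ = 814.2 Gm = 8.142e+11 m; rₐ = 10 Tm = 1e+13 m.
(a) With a = (rₚ + rₐ)/2 = 5.4071e+12 m, vₚ = √(GM (2/rₚ − 1/a)) = √(9.13e+15 · (2/8.142e+11 − 1/5.4071e+12)) m/s ≈ 144 m/s
(b) a = (rₚ + rₐ)/2 = (8.142e+11 + 1e+13)/2 ≈ 5.407e+12 m
(c) With a = (rₚ + rₐ)/2 = 5.4071e+12 m, T = 2π √(a³/GM) = 2π √((5.4071e+12)³/9.13e+15) s ≈ 8.268e+11 s
(d) From a = (rₚ + rₐ)/2 = 5.4071e+12 m and e = (rₐ − rₚ)/(rₐ + rₚ) = 0.84942, p = a(1 − e²) = 5.4071e+12 · (1 − (0.84942)²) ≈ 1.506e+12 m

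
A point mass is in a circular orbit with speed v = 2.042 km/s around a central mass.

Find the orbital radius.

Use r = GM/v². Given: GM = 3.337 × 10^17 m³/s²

Convert to SI: v = 2.042 km/s = 2042 m/s.
For a circular orbit, v² = GM / r, so r = GM / v².
r = 3.337e+17 / (2042)² m ≈ 8.003e+10 m = 80.03 Gm.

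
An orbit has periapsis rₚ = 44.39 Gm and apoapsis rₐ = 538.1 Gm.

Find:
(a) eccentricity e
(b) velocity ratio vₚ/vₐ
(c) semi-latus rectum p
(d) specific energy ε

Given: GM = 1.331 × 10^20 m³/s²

Convert to SI: rₚ = 44.39 Gm = 4.439e+10 m; rₐ = 538.1 Gm = 5.381e+11 m.
(a) e = (rₐ − rₚ)/(rₐ + rₚ) = (5.381e+11 − 4.439e+10)/(5.381e+11 + 4.439e+10) ≈ 0.8476
(b) Conservation of angular momentum (rₚvₚ = rₐvₐ) gives vₚ/vₐ = rₐ/rₚ = 5.381e+11/4.439e+10 ≈ 12.12
(c) From a = (rₚ + rₐ)/2 = 2.91245e+11 m and e = (rₐ − rₚ)/(rₐ + rₚ) = 0.847585, p = a(1 − e²) = 2.91245e+11 · (1 − (0.847585)²) ≈ 8.201e+10 m
(d) With a = (rₚ + rₐ)/2 = 2.91245e+11 m, ε = −GM/(2a) = −1.331e+20/(2 · 2.91245e+11) J/kg ≈ -2.285e+08 J/kg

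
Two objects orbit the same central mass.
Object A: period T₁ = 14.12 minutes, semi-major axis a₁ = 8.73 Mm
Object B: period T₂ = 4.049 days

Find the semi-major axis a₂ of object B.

Convert to SI: T₁ = 14.12 minutes = 847.2 s; a₁ = 8.73 Mm = 8.73e+06 m; T₂ = 4.049 days = 349834 s.
Kepler's third law: (T₁/T₂)² = (a₁/a₂)³ ⇒ a₂ = a₁ · (T₂/T₁)^(2/3).
T₂/T₁ = 349834 / 847.2 = 412.929.
a₂ = 8.73e+06 · (412.929)^(2/3) m ≈ 4.841e+08 m = 484.1 Mm.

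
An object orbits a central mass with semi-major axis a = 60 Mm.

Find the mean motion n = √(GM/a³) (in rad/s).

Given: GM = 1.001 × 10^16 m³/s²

Convert to SI: a = 60 Mm = 6e+07 m.
n = √(GM / a³).
n = √(1.001e+16 / (6e+07)³) rad/s ≈ 0.0002153 rad/s.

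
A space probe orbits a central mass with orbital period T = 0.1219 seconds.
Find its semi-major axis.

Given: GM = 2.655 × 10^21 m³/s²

Invert Kepler's third law: a = (GM · T² / (4π²))^(1/3).
Substituting T = 0.1219 s and GM = 2.655e+21 m³/s²:
a = (2.655e+21 · (0.1219)² / (4π²))^(1/3) m
a ≈ 9.998e+05 m = 999.8 km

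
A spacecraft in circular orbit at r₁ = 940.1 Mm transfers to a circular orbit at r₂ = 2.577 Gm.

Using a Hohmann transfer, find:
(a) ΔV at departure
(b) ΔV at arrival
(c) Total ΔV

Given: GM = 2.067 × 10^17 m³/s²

Convert to SI: r₁ = 940.1 Mm = 9.401e+08 m; r₂ = 2.577 Gm = 2.577e+09 m.
Transfer semi-major axis: a_t = (r₁ + r₂)/2 = (9.401e+08 + 2.577e+09)/2 = 1.75855e+09 m.
Circular speeds: v₁ = √(GM/r₁) = 14828 m/s, v₂ = √(GM/r₂) = 8955.98 m/s.
Transfer speeds (vis-viva v² = GM(2/r − 1/a_t)): v₁ᵗ = 17949.9 m/s, v₂ᵗ = 6548.21 m/s.
(a) ΔV₁ = |v₁ᵗ − v₁| ≈ 3122 m/s = 3.122 km/s.
(b) ΔV₂ = |v₂ − v₂ᵗ| ≈ 2408 m/s = 2.408 km/s.
(c) ΔV_total = ΔV₁ + ΔV₂ ≈ 5530 m/s = 5.53 km/s.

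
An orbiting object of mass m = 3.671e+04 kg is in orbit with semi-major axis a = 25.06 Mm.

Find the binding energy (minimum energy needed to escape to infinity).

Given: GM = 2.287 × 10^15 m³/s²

Convert to SI: a = 25.06 Mm = 2.506e+07 m.
Total orbital energy is E = −GMm/(2a); binding energy is E_bind = −E = GMm/(2a).
E_bind = 2.287e+15 · 3.671e+04 / (2 · 2.506e+07) J ≈ 1.675e+12 J = 1.675 TJ.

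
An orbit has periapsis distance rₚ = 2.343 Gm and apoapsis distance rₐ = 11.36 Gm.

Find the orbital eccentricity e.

Convert to SI: rₚ = 2.343 Gm = 2.343e+09 m; rₐ = 11.36 Gm = 1.136e+10 m.
e = (rₐ − rₚ) / (rₐ + rₚ).
e = (1.136e+10 − 2.343e+09) / (1.136e+10 + 2.343e+09) = 9.017e+09 / 1.3703e+10 ≈ 0.658.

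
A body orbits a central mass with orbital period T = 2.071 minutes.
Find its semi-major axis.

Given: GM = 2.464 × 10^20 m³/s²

Convert to SI: T = 2.071 minutes = 124.26 s.
Invert Kepler's third law: a = (GM · T² / (4π²))^(1/3).
Substituting T = 124.26 s and GM = 2.464e+20 m³/s²:
a = (2.464e+20 · (124.26)² / (4π²))^(1/3) m
a ≈ 4.585e+07 m = 45.85 Mm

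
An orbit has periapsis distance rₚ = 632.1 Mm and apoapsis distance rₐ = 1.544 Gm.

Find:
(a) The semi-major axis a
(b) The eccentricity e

Convert to SI: rₚ = 632.1 Mm = 6.321e+08 m; rₐ = 1.544 Gm = 1.544e+09 m.
(a) a = (rₚ + rₐ) / 2 = (6.321e+08 + 1.544e+09) / 2 ≈ 1.088e+09 m = 1.088 Gm.
(b) e = (rₐ − rₚ) / (rₐ + rₚ) = (1.544e+09 − 6.321e+08) / (1.544e+09 + 6.321e+08) ≈ 0.4191.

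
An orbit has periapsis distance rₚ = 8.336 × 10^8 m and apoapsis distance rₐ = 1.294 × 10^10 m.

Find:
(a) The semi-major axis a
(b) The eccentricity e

(a) a = (rₚ + rₐ) / 2 = (8.336e+08 + 1.294e+10) / 2 ≈ 6.887e+09 m = 6.887 × 10^9 m.
(b) e = (rₐ − rₚ) / (rₐ + rₚ) = (1.294e+10 − 8.336e+08) / (1.294e+10 + 8.336e+08) ≈ 0.879.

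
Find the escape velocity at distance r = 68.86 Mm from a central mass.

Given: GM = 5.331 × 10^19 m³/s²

Convert to SI: r = 68.86 Mm = 6.886e+07 m.
Escape velocity comes from setting total energy to zero: ½v² − GM/r = 0 ⇒ v_esc = √(2GM / r).
v_esc = √(2 · 5.331e+19 / 6.886e+07) m/s ≈ 1.244e+06 m/s = 1244 km/s.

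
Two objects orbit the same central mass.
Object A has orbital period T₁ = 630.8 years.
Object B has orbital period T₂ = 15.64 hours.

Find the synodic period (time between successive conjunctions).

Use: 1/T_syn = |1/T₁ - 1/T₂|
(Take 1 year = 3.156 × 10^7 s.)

Convert to SI: T₁ = 630.8 years = 1.9908e+10 s; T₂ = 15.64 hours = 56304 s.
T_syn = |T₁ · T₂ / (T₁ − T₂)|.
T_syn = |1.9908e+10 · 56304 / (1.9908e+10 − 56304)| s ≈ 5.63e+04 s = 15.64 hours.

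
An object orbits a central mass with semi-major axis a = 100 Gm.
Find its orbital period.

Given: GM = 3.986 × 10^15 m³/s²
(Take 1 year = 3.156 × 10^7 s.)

Convert to SI: a = 100 Gm = 1e+11 m.
Kepler's third law: T = 2π √(a³ / GM).
Substituting a = 1e+11 m and GM = 3.986e+15 m³/s²:
T = 2π √((1e+11)³ / 3.986e+15) s
T ≈ 3.147e+09 s = 99.72 years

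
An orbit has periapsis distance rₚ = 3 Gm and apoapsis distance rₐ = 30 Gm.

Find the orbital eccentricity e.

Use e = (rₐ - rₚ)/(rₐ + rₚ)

Convert to SI: rₚ = 3 Gm = 3e+09 m; rₐ = 30 Gm = 3e+10 m.
e = (rₐ − rₚ) / (rₐ + rₚ).
e = (3e+10 − 3e+09) / (3e+10 + 3e+09) = 2.7e+10 / 3.3e+10 ≈ 0.8182.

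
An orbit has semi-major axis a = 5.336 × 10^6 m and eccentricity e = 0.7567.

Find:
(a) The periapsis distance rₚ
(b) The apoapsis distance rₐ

(a) rₚ = a(1 − e) = 5.336e+06 · (1 − 0.7567) = 5.336e+06 · 0.2433 ≈ 1.298e+06 m = 1.298 × 10^6 m.
(b) rₐ = a(1 + e) = 5.336e+06 · (1 + 0.7567) = 5.336e+06 · 1.7567 ≈ 9.374e+06 m = 9.374 × 10^6 m.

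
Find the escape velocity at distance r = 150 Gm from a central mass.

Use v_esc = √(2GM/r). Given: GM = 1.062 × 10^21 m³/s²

Convert to SI: r = 150 Gm = 1.5e+11 m.
Escape velocity comes from setting total energy to zero: ½v² − GM/r = 0 ⇒ v_esc = √(2GM / r).
v_esc = √(2 · 1.062e+21 / 1.5e+11) m/s ≈ 1.19e+05 m/s = 119 km/s.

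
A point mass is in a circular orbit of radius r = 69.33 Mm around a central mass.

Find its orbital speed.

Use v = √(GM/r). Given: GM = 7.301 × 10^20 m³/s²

Convert to SI: r = 69.33 Mm = 6.933e+07 m.
For a circular orbit, gravity supplies the centripetal force, so v = √(GM / r).
v = √(7.301e+20 / 6.933e+07) m/s ≈ 3.245e+06 m/s = 3245 km/s.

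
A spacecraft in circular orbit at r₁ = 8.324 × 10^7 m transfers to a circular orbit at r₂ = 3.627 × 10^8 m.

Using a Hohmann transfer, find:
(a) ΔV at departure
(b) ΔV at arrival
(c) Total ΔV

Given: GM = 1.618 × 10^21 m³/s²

Transfer semi-major axis: a_t = (r₁ + r₂)/2 = (8.324e+07 + 3.627e+08)/2 = 2.2297e+08 m.
Circular speeds: v₁ = √(GM/r₁) = 4.40883e+06 m/s, v₂ = √(GM/r₂) = 2.1121e+06 m/s.
Transfer speeds (vis-viva v² = GM(2/r − 1/a_t)): v₁ᵗ = 5.62307e+06 m/s, v₂ᵗ = 1.2905e+06 m/s.
(a) ΔV₁ = |v₁ᵗ − v₁| ≈ 1.214e+06 m/s = 1214 km/s.
(b) ΔV₂ = |v₂ − v₂ᵗ| ≈ 8.216e+05 m/s = 821.6 km/s.
(c) ΔV_total = ΔV₁ + ΔV₂ ≈ 2.036e+06 m/s = 2036 km/s.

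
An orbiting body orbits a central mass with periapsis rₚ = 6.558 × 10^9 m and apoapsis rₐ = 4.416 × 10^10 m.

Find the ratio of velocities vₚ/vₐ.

Conservation of angular momentum gives rₚvₚ = rₐvₐ, so vₚ/vₐ = rₐ/rₚ.
vₚ/vₐ = 4.416e+10 / 6.558e+09 ≈ 6.734.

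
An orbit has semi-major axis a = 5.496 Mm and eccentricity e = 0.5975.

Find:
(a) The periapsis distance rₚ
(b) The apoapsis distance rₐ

Convert to SI: a = 5.496 Mm = 5.496e+06 m.
(a) rₚ = a(1 − e) = 5.496e+06 · (1 − 0.5975) = 5.496e+06 · 0.4025 ≈ 2.212e+06 m = 2.212 Mm.
(b) rₐ = a(1 + e) = 5.496e+06 · (1 + 0.5975) = 5.496e+06 · 1.5975 ≈ 8.78e+06 m = 8.78 Mm.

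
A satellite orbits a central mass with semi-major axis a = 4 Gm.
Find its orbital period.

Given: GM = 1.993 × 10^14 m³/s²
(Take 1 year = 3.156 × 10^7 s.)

Convert to SI: a = 4 Gm = 4e+09 m.
Kepler's third law: T = 2π √(a³ / GM).
Substituting a = 4e+09 m and GM = 1.993e+14 m³/s²:
T = 2π √((4e+09)³ / 1.993e+14) s
T ≈ 1.126e+08 s = 3.568 years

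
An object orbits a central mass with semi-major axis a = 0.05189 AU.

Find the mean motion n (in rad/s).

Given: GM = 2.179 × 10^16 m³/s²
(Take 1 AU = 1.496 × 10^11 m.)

Convert to SI: a = 0.05189 AU = 7.76274e+09 m.
n = √(GM / a³).
n = √(2.179e+16 / (7.76274e+09)³) rad/s ≈ 2.158e-07 rad/s.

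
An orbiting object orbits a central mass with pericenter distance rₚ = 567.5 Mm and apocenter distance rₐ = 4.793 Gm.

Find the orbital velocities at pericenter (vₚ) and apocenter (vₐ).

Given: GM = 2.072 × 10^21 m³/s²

Convert to SI: rₚ = 567.5 Mm = 5.675e+08 m; rₐ = 4.793 Gm = 4.793e+09 m.
Use the vis-viva equation v² = GM(2/r − 1/a) with a = (rₚ + rₐ)/2 = (5.675e+08 + 4.793e+09)/2 = 2.68025e+09 m.
vₚ = √(GM · (2/rₚ − 1/a)) = √(2.072e+21 · (2/5.675e+08 − 1/2.68025e+09)) m/s ≈ 2.555e+06 m/s = 2555 km/s.
vₐ = √(GM · (2/rₐ − 1/a)) = √(2.072e+21 · (2/4.793e+09 − 1/2.68025e+09)) m/s ≈ 3.025e+05 m/s = 302.5 km/s.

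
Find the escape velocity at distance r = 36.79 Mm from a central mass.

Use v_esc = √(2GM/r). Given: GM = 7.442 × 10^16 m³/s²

Convert to SI: r = 36.79 Mm = 3.679e+07 m.
Escape velocity comes from setting total energy to zero: ½v² − GM/r = 0 ⇒ v_esc = √(2GM / r).
v_esc = √(2 · 7.442e+16 / 3.679e+07) m/s ≈ 6.361e+04 m/s = 63.61 km/s.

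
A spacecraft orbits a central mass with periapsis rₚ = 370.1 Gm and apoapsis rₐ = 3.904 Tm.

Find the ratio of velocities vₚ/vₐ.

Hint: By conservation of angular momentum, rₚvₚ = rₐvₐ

Convert to SI: rₚ = 370.1 Gm = 3.701e+11 m; rₐ = 3.904 Tm = 3.904e+12 m.
Conservation of angular momentum gives rₚvₚ = rₐvₐ, so vₚ/vₐ = rₐ/rₚ.
vₚ/vₐ = 3.904e+12 / 3.701e+11 ≈ 10.55.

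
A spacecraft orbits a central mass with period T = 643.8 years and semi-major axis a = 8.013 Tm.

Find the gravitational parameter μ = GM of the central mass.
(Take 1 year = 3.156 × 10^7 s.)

Convert to SI: T = 643.8 years = 2.03183e+10 s; a = 8.013 Tm = 8.013e+12 m.
GM = 4π² · a³ / T².
GM = 4π² · (8.013e+12)³ / (2.03183e+10)² m³/s² ≈ 4.92e+19 m³/s² = 4.92 × 10^19 m³/s².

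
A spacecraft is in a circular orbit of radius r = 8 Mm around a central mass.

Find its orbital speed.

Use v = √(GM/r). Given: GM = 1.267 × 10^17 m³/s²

Convert to SI: r = 8 Mm = 8e+06 m.
For a circular orbit, gravity supplies the centripetal force, so v = √(GM / r).
v = √(1.267e+17 / 8e+06) m/s ≈ 1.258e+05 m/s = 125.8 km/s.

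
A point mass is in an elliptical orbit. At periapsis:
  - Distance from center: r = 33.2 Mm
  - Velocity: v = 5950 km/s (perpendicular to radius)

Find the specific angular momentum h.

Convert to SI: r = 33.2 Mm = 3.32e+07 m; v = 5950 km/s = 5.95e+06 m/s.
With v perpendicular to r, h = r · v.
h = 3.32e+07 · 5.95e+06 m²/s ≈ 1.975e+14 m²/s.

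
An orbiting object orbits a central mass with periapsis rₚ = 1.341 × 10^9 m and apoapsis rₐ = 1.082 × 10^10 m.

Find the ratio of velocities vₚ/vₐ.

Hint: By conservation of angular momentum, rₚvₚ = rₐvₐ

Conservation of angular momentum gives rₚvₚ = rₐvₐ, so vₚ/vₐ = rₐ/rₚ.
vₚ/vₐ = 1.082e+10 / 1.341e+09 ≈ 8.069.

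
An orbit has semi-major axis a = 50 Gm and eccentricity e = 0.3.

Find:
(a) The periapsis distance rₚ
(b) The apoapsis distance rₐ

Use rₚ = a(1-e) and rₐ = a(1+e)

Convert to SI: a = 50 Gm = 5e+10 m.
(a) rₚ = a(1 − e) = 5e+10 · (1 − 0.3) = 5e+10 · 0.7 ≈ 3.5e+10 m = 35 Gm.
(b) rₐ = a(1 + e) = 5e+10 · (1 + 0.3) = 5e+10 · 1.3 ≈ 6.5e+10 m = 65 Gm.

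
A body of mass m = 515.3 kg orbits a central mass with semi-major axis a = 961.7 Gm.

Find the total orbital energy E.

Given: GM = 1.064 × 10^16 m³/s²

Convert to SI: a = 961.7 Gm = 9.617e+11 m.
E = −GMm / (2a).
E = −1.064e+16 · 515.3 / (2 · 9.617e+11) J ≈ -2.851e+06 J = -2.851 MJ.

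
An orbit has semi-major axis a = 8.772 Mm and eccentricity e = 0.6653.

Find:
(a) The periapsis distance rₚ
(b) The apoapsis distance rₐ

Convert to SI: a = 8.772 Mm = 8.772e+06 m.
(a) rₚ = a(1 − e) = 8.772e+06 · (1 − 0.6653) = 8.772e+06 · 0.3347 ≈ 2.936e+06 m = 2.936 Mm.
(b) rₐ = a(1 + e) = 8.772e+06 · (1 + 0.6653) = 8.772e+06 · 1.6653 ≈ 1.461e+07 m = 14.61 Mm.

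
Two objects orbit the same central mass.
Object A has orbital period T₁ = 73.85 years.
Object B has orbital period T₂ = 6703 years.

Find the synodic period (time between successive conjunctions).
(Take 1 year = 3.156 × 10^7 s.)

Convert to SI: T₁ = 73.85 years = 2.33071e+09 s; T₂ = 6703 years = 2.11547e+11 s.
T_syn = |T₁ · T₂ / (T₁ − T₂)|.
T_syn = |2.33071e+09 · 2.11547e+11 / (2.33071e+09 − 2.11547e+11)| s ≈ 2.357e+09 s = 74.67 years.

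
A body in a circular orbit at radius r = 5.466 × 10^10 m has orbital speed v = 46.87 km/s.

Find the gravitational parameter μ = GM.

Convert to SI: v = 46.87 km/s = 46870 m/s.
For a circular orbit v² = GM/r, so GM = v² · r.
GM = (46870)² · 5.466e+10 m³/s² ≈ 1.201e+20 m³/s² = 1.201 × 10^20 m³/s².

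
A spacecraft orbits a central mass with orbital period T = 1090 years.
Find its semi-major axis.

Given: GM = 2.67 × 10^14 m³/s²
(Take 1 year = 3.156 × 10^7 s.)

Convert to SI: T = 1090 years = 3.44004e+10 s.
Invert Kepler's third law: a = (GM · T² / (4π²))^(1/3).
Substituting T = 3.44004e+10 s and GM = 2.67e+14 m³/s²:
a = (2.67e+14 · (3.44004e+10)² / (4π²))^(1/3) m
a ≈ 2e+11 m = 200 Gm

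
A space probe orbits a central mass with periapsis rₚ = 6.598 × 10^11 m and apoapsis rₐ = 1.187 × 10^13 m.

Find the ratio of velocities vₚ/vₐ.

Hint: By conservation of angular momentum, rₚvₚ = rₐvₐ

Conservation of angular momentum gives rₚvₚ = rₐvₐ, so vₚ/vₐ = rₐ/rₚ.
vₚ/vₐ = 1.187e+13 / 6.598e+11 ≈ 17.99.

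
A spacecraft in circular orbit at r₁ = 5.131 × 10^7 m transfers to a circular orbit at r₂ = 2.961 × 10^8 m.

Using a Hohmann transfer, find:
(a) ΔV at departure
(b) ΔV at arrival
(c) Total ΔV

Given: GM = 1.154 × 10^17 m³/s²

Transfer semi-major axis: a_t = (r₁ + r₂)/2 = (5.131e+07 + 2.961e+08)/2 = 1.73705e+08 m.
Circular speeds: v₁ = √(GM/r₁) = 47424.4 m/s, v₂ = √(GM/r₂) = 19741.7 m/s.
Transfer speeds (vis-viva v² = GM(2/r − 1/a_t)): v₁ᵗ = 61917.7 m/s, v₂ᵗ = 10729.5 m/s.
(a) ΔV₁ = |v₁ᵗ − v₁| ≈ 1.449e+04 m/s = 14.49 km/s.
(b) ΔV₂ = |v₂ − v₂ᵗ| ≈ 9012 m/s = 9.012 km/s.
(c) ΔV_total = ΔV₁ + ΔV₂ ≈ 2.351e+04 m/s = 23.51 km/s.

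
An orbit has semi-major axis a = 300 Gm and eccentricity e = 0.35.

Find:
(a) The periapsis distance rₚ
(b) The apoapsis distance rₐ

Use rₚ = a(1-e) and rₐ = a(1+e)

Convert to SI: a = 300 Gm = 3e+11 m.
(a) rₚ = a(1 − e) = 3e+11 · (1 − 0.35) = 3e+11 · 0.65 ≈ 1.95e+11 m = 195 Gm.
(b) rₐ = a(1 + e) = 3e+11 · (1 + 0.35) = 3e+11 · 1.35 ≈ 4.05e+11 m = 405 Gm.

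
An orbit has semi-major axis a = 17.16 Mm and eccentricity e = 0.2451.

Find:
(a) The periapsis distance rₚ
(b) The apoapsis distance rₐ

Convert to SI: a = 17.16 Mm = 1.716e+07 m.
(a) rₚ = a(1 − e) = 1.716e+07 · (1 − 0.2451) = 1.716e+07 · 0.7549 ≈ 1.295e+07 m = 12.95 Mm.
(b) rₐ = a(1 + e) = 1.716e+07 · (1 + 0.2451) = 1.716e+07 · 1.2451 ≈ 2.137e+07 m = 21.37 Mm.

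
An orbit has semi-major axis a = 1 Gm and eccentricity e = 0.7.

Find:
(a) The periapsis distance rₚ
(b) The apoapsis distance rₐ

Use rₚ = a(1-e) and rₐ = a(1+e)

Convert to SI: a = 1 Gm = 1e+09 m.
(a) rₚ = a(1 − e) = 1e+09 · (1 − 0.7) = 1e+09 · 0.3 ≈ 3e+08 m = 300 Mm.
(b) rₐ = a(1 + e) = 1e+09 · (1 + 0.7) = 1e+09 · 1.7 ≈ 1.7e+09 m = 1.7 Gm.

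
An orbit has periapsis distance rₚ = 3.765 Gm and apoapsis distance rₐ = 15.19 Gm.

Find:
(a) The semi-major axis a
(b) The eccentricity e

Convert to SI: rₚ = 3.765 Gm = 3.765e+09 m; rₐ = 15.19 Gm = 1.519e+10 m.
(a) a = (rₚ + rₐ) / 2 = (3.765e+09 + 1.519e+10) / 2 ≈ 9.478e+09 m = 9.477 Gm.
(b) e = (rₐ − rₚ) / (rₐ + rₚ) = (1.519e+10 − 3.765e+09) / (1.519e+10 + 3.765e+09) ≈ 0.6027.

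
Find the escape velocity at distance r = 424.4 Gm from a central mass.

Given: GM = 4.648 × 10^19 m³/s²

Convert to SI: r = 424.4 Gm = 4.244e+11 m.
Escape velocity comes from setting total energy to zero: ½v² − GM/r = 0 ⇒ v_esc = √(2GM / r).
v_esc = √(2 · 4.648e+19 / 4.244e+11) m/s ≈ 1.48e+04 m/s = 14.8 km/s.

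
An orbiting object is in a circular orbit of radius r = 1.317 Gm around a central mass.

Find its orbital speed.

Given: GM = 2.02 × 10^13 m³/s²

Convert to SI: r = 1.317 Gm = 1.317e+09 m.
For a circular orbit, gravity supplies the centripetal force, so v = √(GM / r).
v = √(2.02e+13 / 1.317e+09) m/s ≈ 123.8 m/s = 123.8 m/s.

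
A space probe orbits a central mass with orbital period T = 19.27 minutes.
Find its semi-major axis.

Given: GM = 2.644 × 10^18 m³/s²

Convert to SI: T = 19.27 minutes = 1156.2 s.
Invert Kepler's third law: a = (GM · T² / (4π²))^(1/3).
Substituting T = 1156.2 s and GM = 2.644e+18 m³/s²:
a = (2.644e+18 · (1156.2)² / (4π²))^(1/3) m
a ≈ 4.474e+07 m = 44.74 Mm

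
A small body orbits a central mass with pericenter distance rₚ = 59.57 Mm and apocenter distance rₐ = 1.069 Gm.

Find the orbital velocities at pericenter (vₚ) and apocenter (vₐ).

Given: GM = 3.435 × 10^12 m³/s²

Convert to SI: rₚ = 59.57 Mm = 5.957e+07 m; rₐ = 1.069 Gm = 1.069e+09 m.
Use the vis-viva equation v² = GM(2/r − 1/a) with a = (rₚ + rₐ)/2 = (5.957e+07 + 1.069e+09)/2 = 5.64285e+08 m.
vₚ = √(GM · (2/rₚ − 1/a)) = √(3.435e+12 · (2/5.957e+07 − 1/5.64285e+08)) m/s ≈ 330.5 m/s = 330.5 m/s.
vₐ = √(GM · (2/rₐ − 1/a)) = √(3.435e+12 · (2/1.069e+09 − 1/5.64285e+08)) m/s ≈ 18.42 m/s = 18.42 m/s.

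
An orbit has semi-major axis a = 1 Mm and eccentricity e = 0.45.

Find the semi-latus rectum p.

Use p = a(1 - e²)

Convert to SI: a = 1 Mm = 1e+06 m.
p = a (1 − e²).
p = 1e+06 · (1 − (0.45)²) = 1e+06 · 0.7975 ≈ 7.975e+05 m = 797.5 km.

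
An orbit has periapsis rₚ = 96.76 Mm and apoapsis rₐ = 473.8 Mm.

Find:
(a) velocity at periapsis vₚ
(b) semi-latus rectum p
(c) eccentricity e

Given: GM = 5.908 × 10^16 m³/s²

Convert to SI: rₚ = 96.76 Mm = 9.676e+07 m; rₐ = 473.8 Mm = 4.738e+08 m.
(a) With a = (rₚ + rₐ)/2 = 2.8528e+08 m, vₚ = √(GM (2/rₚ − 1/a)) = √(5.908e+16 · (2/9.676e+07 − 1/2.8528e+08)) m/s ≈ 3.184e+04 m/s
(b) From a = (rₚ + rₐ)/2 = 2.8528e+08 m and e = (rₐ − rₚ)/(rₐ + rₚ) = 0.660824, p = a(1 − e²) = 2.8528e+08 · (1 − (0.660824)²) ≈ 1.607e+08 m
(c) e = (rₐ − rₚ)/(rₐ + rₚ) = (4.738e+08 − 9.676e+07)/(4.738e+08 + 9.676e+07) ≈ 0.6608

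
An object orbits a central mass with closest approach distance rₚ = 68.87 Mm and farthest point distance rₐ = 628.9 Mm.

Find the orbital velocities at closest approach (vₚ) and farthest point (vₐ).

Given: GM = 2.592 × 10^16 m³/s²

Convert to SI: rₚ = 68.87 Mm = 6.887e+07 m; rₐ = 628.9 Mm = 6.289e+08 m.
Use the vis-viva equation v² = GM(2/r − 1/a) with a = (rₚ + rₐ)/2 = (6.887e+07 + 6.289e+08)/2 = 3.48885e+08 m.
vₚ = √(GM · (2/rₚ − 1/a)) = √(2.592e+16 · (2/6.887e+07 − 1/3.48885e+08)) m/s ≈ 2.605e+04 m/s = 26.05 km/s.
vₐ = √(GM · (2/rₐ − 1/a)) = √(2.592e+16 · (2/6.289e+08 − 1/3.48885e+08)) m/s ≈ 2852 m/s = 2.852 km/s.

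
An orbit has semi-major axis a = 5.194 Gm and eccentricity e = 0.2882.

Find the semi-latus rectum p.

Convert to SI: a = 5.194 Gm = 5.194e+09 m.
p = a (1 − e²).
p = 5.194e+09 · (1 − (0.2882)²) = 5.194e+09 · 0.916941 ≈ 4.763e+09 m = 4.763 Gm.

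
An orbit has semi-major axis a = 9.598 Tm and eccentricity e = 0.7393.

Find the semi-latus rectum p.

Convert to SI: a = 9.598 Tm = 9.598e+12 m.
p = a (1 − e²).
p = 9.598e+12 · (1 − (0.7393)²) = 9.598e+12 · 0.453436 ≈ 4.352e+12 m = 4.352 Tm.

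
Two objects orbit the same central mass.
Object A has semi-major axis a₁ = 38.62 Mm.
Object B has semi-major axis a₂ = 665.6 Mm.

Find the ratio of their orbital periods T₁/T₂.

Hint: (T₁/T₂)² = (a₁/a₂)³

Convert to SI: a₁ = 38.62 Mm = 3.862e+07 m; a₂ = 665.6 Mm = 6.656e+08 m.
From Kepler's third law, (T₁/T₂)² = (a₁/a₂)³, so T₁/T₂ = (a₁/a₂)^(3/2).
a₁/a₂ = 3.862e+07 / 6.656e+08 = 0.0580228.
T₁/T₂ = (0.0580228)^(3/2) ≈ 0.01398.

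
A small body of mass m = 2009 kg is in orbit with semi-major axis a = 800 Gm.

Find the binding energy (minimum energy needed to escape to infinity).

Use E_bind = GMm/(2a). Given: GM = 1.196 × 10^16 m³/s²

Convert to SI: a = 800 Gm = 8e+11 m.
Total orbital energy is E = −GMm/(2a); binding energy is E_bind = −E = GMm/(2a).
E_bind = 1.196e+16 · 2009 / (2 · 8e+11) J ≈ 1.502e+07 J = 15.02 MJ.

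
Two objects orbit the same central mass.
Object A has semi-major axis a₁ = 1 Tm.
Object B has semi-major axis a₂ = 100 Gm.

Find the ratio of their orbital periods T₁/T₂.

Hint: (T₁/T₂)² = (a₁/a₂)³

Convert to SI: a₁ = 1 Tm = 1e+12 m; a₂ = 100 Gm = 1e+11 m.
From Kepler's third law, (T₁/T₂)² = (a₁/a₂)³, so T₁/T₂ = (a₁/a₂)^(3/2).
a₁/a₂ = 1e+12 / 1e+11 = 10.
T₁/T₂ = (10)^(3/2) ≈ 31.62.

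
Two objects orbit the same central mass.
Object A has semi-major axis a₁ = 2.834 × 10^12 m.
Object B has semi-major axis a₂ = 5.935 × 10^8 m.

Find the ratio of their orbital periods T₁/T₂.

From Kepler's third law, (T₁/T₂)² = (a₁/a₂)³, so T₁/T₂ = (a₁/a₂)^(3/2).
a₁/a₂ = 2.834e+12 / 5.935e+08 = 4775.06.
T₁/T₂ = (4775.06)^(3/2) ≈ 3.3e+05.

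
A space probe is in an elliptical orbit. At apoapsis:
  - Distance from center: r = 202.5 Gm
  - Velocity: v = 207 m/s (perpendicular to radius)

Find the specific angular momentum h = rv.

Convert to SI: r = 202.5 Gm = 2.025e+11 m.
With v perpendicular to r, h = r · v.
h = 2.025e+11 · 207 m²/s ≈ 4.192e+13 m²/s.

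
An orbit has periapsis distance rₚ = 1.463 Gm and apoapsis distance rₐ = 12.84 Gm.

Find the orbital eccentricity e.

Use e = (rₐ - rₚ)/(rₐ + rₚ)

Convert to SI: rₚ = 1.463 Gm = 1.463e+09 m; rₐ = 12.84 Gm = 1.284e+10 m.
e = (rₐ − rₚ) / (rₐ + rₚ).
e = (1.284e+10 − 1.463e+09) / (1.284e+10 + 1.463e+09) = 1.1377e+10 / 1.4303e+10 ≈ 0.7954.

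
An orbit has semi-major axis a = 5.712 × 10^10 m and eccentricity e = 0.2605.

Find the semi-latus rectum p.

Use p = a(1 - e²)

p = a (1 − e²).
p = 5.712e+10 · (1 − (0.2605)²) = 5.712e+10 · 0.93214 ≈ 5.324e+10 m = 5.324 × 10^10 m.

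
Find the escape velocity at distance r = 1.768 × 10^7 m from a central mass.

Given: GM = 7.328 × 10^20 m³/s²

Escape velocity comes from setting total energy to zero: ½v² − GM/r = 0 ⇒ v_esc = √(2GM / r).
v_esc = √(2 · 7.328e+20 / 1.768e+07) m/s ≈ 9.105e+06 m/s = 9105 km/s.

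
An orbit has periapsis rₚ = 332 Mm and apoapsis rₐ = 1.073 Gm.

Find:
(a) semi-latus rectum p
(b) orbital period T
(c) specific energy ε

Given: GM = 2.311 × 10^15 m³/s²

Convert to SI: rₚ = 332 Mm = 3.32e+08 m; rₐ = 1.073 Gm = 1.073e+09 m.
(a) From a = (rₚ + rₐ)/2 = 7.025e+08 m and e = (rₐ − rₚ)/(rₐ + rₚ) = 0.527402, p = a(1 − e²) = 7.025e+08 · (1 − (0.527402)²) ≈ 5.071e+08 m
(b) With a = (rₚ + rₐ)/2 = 7.025e+08 m, T = 2π √(a³/GM) = 2π √((7.025e+08)³/2.311e+15) s ≈ 2.434e+06 s
(c) With a = (rₚ + rₐ)/2 = 7.025e+08 m, ε = −GM/(2a) = −2.311e+15/(2 · 7.025e+08) J/kg ≈ -1.645e+06 J/kg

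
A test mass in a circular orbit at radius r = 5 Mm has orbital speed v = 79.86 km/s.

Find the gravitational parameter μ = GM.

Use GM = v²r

Convert to SI: r = 5 Mm = 5e+06 m; v = 79.86 km/s = 79860 m/s.
For a circular orbit v² = GM/r, so GM = v² · r.
GM = (79860)² · 5e+06 m³/s² ≈ 3.189e+16 m³/s² = 3.189 × 10^16 m³/s².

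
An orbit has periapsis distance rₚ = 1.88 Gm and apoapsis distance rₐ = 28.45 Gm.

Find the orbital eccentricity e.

Convert to SI: rₚ = 1.88 Gm = 1.88e+09 m; rₐ = 28.45 Gm = 2.845e+10 m.
e = (rₐ − rₚ) / (rₐ + rₚ).
e = (2.845e+10 − 1.88e+09) / (2.845e+10 + 1.88e+09) = 2.657e+10 / 3.033e+10 ≈ 0.876.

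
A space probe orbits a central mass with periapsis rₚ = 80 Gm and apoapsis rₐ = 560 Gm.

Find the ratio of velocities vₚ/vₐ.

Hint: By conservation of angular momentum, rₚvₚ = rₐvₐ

Convert to SI: rₚ = 80 Gm = 8e+10 m; rₐ = 560 Gm = 5.6e+11 m.
Conservation of angular momentum gives rₚvₚ = rₐvₐ, so vₚ/vₐ = rₐ/rₚ.
vₚ/vₐ = 5.6e+11 / 8e+10 ≈ 7.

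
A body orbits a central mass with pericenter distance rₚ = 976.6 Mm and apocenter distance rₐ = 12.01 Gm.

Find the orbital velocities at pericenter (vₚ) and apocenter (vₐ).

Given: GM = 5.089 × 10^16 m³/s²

Convert to SI: rₚ = 976.6 Mm = 9.766e+08 m; rₐ = 12.01 Gm = 1.201e+10 m.
Use the vis-viva equation v² = GM(2/r − 1/a) with a = (rₚ + rₐ)/2 = (9.766e+08 + 1.201e+10)/2 = 6.4933e+09 m.
vₚ = √(GM · (2/rₚ − 1/a)) = √(5.089e+16 · (2/9.766e+08 − 1/6.4933e+09)) m/s ≈ 9817 m/s = 9.817 km/s.
vₐ = √(GM · (2/rₐ − 1/a)) = √(5.089e+16 · (2/1.201e+10 − 1/6.4933e+09)) m/s ≈ 798.3 m/s = 798.3 m/s.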